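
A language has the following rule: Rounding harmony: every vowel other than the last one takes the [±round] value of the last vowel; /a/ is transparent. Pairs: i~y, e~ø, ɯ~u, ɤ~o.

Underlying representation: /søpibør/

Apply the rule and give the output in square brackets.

[søpybør]

/i/ harmonizes with /ø/ ([+round]) → [y]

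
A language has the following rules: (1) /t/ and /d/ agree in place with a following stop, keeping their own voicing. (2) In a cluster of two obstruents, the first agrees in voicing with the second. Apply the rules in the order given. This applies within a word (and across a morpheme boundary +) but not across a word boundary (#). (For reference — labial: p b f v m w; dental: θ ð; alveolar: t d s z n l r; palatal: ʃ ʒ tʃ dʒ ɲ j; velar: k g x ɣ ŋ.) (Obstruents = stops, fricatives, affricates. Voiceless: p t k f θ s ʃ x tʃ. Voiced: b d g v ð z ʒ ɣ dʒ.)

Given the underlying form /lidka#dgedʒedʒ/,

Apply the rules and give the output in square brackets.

[likka#ggedʒedʒ]

Rule 1: /d/ before /k/ (velar) → [g]
Rule 1: /d/ before /g/ (velar) → [g]
After rule 1: ligka#ggedʒedʒ
Rule 2: /g/ before /k/ (voiceless) → [k]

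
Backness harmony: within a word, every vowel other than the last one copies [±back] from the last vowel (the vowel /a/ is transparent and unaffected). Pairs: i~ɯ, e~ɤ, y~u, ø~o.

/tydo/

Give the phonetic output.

[tudo]

/y/ harmonizes with /o/ ([+back]) → [u]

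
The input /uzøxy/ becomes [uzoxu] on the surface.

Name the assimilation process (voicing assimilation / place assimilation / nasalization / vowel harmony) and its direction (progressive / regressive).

vowel harmony, progressive

/ø/→[o] /y/→[u].
Vowels agree with the first vowel, so the harmony is progressive.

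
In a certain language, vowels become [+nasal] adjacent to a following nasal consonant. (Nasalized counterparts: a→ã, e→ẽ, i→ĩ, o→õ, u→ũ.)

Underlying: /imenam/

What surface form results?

/i/ before nasal /m/ → [ĩ]
/e/ before nasal /n/ → [ẽ]
/a/ before nasal /m/ → [ã]

[ĩmẽnãm]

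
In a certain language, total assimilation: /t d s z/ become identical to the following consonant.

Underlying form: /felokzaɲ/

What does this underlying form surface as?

[felokzaɲ]

no segment meets the rule's conditions; no change.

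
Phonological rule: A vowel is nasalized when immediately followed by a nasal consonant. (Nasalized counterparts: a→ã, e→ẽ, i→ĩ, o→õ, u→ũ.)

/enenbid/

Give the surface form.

/e/ before nasal /n/ → [ẽ]
/e/ before nasal /n/ → [ẽ]

[ẽnẽnbid]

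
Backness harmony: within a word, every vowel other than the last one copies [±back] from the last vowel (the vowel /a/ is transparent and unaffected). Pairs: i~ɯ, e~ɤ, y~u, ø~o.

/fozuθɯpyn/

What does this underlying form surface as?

[føzyθipyn]

/o/ harmonizes with /y/ ([-back]) → [ø]
/u/ harmonizes with /y/ ([-back]) → [y]
/ɯ/ harmonizes with /y/ ([-back]) → [i]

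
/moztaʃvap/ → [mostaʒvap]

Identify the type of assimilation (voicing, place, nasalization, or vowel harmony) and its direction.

voicing assimilation, regressive

/z/→[s] /ʃ/→[ʒ].
Each target copies a feature from the following segment, so the direction is regressive.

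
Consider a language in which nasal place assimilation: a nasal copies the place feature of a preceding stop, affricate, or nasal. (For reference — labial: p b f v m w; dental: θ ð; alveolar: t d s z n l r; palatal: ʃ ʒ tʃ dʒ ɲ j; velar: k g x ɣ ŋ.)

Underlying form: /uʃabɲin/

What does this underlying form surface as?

[uʃabmin]

/ɲ/ after /b/ (labial) → [m]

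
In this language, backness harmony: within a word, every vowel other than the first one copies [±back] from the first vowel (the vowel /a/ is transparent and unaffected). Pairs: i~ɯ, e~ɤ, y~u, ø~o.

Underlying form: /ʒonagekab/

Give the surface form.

[ʒonagɤkab]

/e/ harmonizes with /o/ ([+back]) → [ɤ]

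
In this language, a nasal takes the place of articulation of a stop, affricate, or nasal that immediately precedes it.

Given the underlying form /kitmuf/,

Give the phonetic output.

[kitnuf]

/m/ after /t/ (alveolar) → [n]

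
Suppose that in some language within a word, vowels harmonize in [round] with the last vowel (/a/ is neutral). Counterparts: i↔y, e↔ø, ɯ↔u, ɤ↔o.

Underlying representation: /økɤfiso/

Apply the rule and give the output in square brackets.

[økofyso]

/ɤ/ harmonizes with /o/ ([+round]) → [o]
/i/ harmonizes with /o/ ([+round]) → [y]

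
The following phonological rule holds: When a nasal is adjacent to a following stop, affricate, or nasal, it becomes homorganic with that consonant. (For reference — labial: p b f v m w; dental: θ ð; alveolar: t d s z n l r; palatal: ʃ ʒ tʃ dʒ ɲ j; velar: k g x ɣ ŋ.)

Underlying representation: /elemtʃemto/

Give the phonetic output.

[eleɲtʃento]

/m/ before /tʃ/ (palatal) → [ɲ]
/m/ before /t/ (alveolar) → [n]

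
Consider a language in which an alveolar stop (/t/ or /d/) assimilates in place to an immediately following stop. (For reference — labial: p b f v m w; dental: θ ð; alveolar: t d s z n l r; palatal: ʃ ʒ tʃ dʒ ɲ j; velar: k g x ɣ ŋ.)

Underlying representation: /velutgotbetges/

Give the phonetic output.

/t/ before /g/ (velar) → [k]
/t/ before /b/ (labial) → [p]
/t/ before /g/ (velar) → [k]

[velukgopbekges]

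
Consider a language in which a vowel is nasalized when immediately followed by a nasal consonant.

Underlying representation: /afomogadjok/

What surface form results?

/o/ before nasal /m/ → [õ]

[afõmogadjok]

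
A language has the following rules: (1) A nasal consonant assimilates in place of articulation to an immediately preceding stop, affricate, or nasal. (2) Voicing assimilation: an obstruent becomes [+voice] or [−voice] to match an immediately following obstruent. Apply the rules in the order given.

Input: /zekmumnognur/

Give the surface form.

[zekŋummogŋur]

Rule 1: /m/ after /k/ (velar) → [ŋ]
Rule 1: /n/ after /m/ (labial) → [m]
Rule 1: /n/ after /g/ (velar) → [ŋ]
After rule 1: zekŋummogŋur
Rule 2: no segment meets the rule's conditions; no change.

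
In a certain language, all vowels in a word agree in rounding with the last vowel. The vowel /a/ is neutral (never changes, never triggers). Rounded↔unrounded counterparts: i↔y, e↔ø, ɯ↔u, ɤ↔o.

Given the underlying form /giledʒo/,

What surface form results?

[gylødʒo]

/i/ harmonizes with /o/ ([+round]) → [y]
/e/ harmonizes with /o/ ([+round]) → [ø]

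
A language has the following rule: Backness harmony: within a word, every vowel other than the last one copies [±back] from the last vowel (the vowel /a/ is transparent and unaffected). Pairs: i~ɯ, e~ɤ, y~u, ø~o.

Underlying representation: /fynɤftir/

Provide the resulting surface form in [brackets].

[fyneftir]

/ɤ/ harmonizes with /i/ ([-back]) → [e]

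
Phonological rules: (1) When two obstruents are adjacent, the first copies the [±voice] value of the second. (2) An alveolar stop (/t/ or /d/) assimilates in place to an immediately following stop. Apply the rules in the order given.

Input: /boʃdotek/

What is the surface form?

Rule 1: /ʃ/ before /d/ (voiced) → [ʒ]
After rule 1: boʒdotek
Rule 2: no segment meets the rule's conditions; no change.

[boʒdotek]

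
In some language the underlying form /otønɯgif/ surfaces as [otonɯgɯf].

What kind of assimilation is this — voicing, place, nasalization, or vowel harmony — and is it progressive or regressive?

vowel harmony, progressive

/ø/→[o] /i/→[ɯ].
Vowels agree with the first vowel, so the harmony is progressive.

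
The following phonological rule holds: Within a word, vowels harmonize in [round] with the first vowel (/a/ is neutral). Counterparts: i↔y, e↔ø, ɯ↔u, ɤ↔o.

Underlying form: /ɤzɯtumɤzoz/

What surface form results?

/u/ harmonizes with /ɤ/ ([-round]) → [ɯ]
/o/ harmonizes with /ɤ/ ([-round]) → [ɤ]

[ɤzɯtɯmɤzɤz]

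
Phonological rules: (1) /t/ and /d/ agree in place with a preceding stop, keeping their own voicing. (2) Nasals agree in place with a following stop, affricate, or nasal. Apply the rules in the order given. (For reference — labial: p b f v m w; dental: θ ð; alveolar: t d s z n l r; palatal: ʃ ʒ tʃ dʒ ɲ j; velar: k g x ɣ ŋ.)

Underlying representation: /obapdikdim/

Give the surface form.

[obapbikgim]

Rule 1: /d/ after /p/ (labial) → [b]
Rule 1: /d/ after /k/ (velar) → [g]
After rule 1: obapbikgim
Rule 2: no segment meets the rule's conditions; no change.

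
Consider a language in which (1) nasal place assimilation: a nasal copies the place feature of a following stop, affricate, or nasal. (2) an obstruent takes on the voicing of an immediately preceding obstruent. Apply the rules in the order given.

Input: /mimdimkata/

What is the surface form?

Rule 1: /m/ before /d/ (alveolar) → [n]
Rule 1: /m/ before /k/ (velar) → [ŋ]
After rule 1: mindiŋkata
Rule 2: no segment meets the rule's conditions; no change.

[mindiŋkata]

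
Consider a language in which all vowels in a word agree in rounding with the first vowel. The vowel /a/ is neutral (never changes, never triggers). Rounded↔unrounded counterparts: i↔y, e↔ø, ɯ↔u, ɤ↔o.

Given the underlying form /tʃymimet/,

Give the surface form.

[tʃymymøt]

/i/ harmonizes with /y/ ([+round]) → [y]
/e/ harmonizes with /y/ ([+round]) → [ø]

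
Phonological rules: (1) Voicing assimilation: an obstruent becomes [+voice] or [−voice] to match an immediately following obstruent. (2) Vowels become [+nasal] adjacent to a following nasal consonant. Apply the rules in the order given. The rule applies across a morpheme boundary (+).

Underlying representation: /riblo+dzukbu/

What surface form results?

[riblo+dzugbu]

Rule 1: /k/ before /b/ (voiced) → [g]
After rule 1: riblo+dzugbu
Rule 2: no segment meets the rule's conditions; no change.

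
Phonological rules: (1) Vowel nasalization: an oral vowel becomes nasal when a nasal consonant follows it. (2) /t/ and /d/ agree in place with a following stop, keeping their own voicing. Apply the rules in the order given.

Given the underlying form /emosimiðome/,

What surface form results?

[ẽmosĩmiðõme]

Rule 1: /e/ before nasal /m/ → [ẽ]
Rule 1: /i/ before nasal /m/ → [ĩ]
Rule 1: /o/ before nasal /m/ → [õ]
After rule 1: ẽmosĩmiðõme
Rule 2: no segment meets the rule's conditions; no change.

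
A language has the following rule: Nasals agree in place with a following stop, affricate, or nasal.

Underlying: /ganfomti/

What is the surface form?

[ganfonti]

/m/ before /t/ (alveolar) → [n]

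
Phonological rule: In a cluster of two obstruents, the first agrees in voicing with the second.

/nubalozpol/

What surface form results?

[nubalospol]

/z/ before /p/ (voiceless) → [s]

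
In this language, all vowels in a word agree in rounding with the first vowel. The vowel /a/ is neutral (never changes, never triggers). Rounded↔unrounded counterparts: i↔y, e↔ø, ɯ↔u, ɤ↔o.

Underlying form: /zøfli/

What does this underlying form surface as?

/i/ harmonizes with /ø/ ([+round]) → [y]

[zøfly]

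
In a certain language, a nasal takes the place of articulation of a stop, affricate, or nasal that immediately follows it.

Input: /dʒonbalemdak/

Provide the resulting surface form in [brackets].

/n/ before /b/ (labial) → [m]
/m/ before /d/ (alveolar) → [n]

[dʒombalendak]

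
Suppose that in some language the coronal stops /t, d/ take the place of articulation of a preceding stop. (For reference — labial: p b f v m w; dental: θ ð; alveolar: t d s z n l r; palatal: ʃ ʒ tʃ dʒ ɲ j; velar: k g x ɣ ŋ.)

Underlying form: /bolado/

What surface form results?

no segment meets the rule's conditions; no change.

[bolado]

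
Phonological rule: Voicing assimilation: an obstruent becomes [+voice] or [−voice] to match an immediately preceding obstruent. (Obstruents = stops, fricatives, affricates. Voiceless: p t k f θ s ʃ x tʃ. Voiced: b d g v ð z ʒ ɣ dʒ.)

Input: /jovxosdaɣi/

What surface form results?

/x/ after /v/ (voiced) → [ɣ]
/d/ after /s/ (voiceless) → [t]

[jovɣostaɣi]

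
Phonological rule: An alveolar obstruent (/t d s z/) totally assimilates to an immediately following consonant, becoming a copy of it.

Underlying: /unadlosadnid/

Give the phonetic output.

[unallosannid]

/d/ before /l/ → [l] (total assimilation)
/d/ before /n/ → [n] (total assimilation)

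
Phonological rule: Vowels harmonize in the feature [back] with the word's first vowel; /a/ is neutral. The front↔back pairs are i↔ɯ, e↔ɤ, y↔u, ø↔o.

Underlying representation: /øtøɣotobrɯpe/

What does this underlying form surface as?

/o/ harmonizes with /ø/ ([-back]) → [ø]
/o/ harmonizes with /ø/ ([-back]) → [ø]
/ɯ/ harmonizes with /ø/ ([-back]) → [i]

[øtøɣøtøbripe]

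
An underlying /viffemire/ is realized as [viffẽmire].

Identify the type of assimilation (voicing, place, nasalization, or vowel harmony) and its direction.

/e/→[ẽ].
Each target copies a feature from the following segment, so the direction is regressive.

nasalization, regressive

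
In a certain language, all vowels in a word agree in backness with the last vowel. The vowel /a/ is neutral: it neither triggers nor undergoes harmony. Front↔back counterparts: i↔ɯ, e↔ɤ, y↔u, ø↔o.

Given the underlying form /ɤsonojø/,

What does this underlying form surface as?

/ɤ/ harmonizes with /ø/ ([-back]) → [e]
/o/ harmonizes with /ø/ ([-back]) → [ø]
/o/ harmonizes with /ø/ ([-back]) → [ø]

[esønøjø]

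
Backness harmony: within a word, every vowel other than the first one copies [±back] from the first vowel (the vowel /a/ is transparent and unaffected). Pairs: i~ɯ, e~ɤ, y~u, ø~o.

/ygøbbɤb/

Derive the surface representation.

[ygøbbeb]

/ɤ/ harmonizes with /y/ ([-back]) → [e]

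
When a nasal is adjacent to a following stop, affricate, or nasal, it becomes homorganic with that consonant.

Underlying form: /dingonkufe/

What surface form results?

[diŋgoŋkufe]

/n/ before /g/ (velar) → [ŋ]
/n/ before /k/ (velar) → [ŋ]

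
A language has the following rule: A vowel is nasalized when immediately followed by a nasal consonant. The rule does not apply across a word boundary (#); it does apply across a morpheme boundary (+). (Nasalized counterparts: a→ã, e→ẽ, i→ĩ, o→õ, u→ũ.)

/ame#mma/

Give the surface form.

/a/ before nasal /m/ → [ã]

[ãme#mma]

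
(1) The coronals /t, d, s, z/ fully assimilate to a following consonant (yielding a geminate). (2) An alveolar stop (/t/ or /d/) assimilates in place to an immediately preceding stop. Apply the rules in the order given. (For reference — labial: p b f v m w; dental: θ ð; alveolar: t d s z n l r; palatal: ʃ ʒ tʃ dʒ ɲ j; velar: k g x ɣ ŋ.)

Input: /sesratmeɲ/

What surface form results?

Rule 1: /s/ before /r/ → [r] (total assimilation)
Rule 1: /t/ before /m/ → [m] (total assimilation)
After rule 1: serrammeɲ
Rule 2: no segment meets the rule's conditions; no change.

[serrammeɲ]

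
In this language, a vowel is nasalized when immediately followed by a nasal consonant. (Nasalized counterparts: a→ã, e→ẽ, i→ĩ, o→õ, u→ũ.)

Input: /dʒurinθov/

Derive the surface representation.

[dʒurĩnθov]

/i/ before nasal /n/ → [ĩ]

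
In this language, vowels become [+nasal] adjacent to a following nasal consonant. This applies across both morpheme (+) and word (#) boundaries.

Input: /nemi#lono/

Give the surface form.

[nẽmi#lõno]

/e/ before nasal /m/ → [ẽ]
/o/ before nasal /n/ → [õ]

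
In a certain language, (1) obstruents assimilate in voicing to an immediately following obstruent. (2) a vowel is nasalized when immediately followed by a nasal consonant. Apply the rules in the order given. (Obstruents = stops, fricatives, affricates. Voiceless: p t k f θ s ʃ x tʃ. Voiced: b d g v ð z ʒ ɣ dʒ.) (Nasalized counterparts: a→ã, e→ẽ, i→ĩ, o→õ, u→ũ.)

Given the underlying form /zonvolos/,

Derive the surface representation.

[zõnvolos]

Rule 1: no segment meets the rule's conditions; no change.
After rule 1: zonvolos
Rule 2: /o/ before nasal /n/ → [õ]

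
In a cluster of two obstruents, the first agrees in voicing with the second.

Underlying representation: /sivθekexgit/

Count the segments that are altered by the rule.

/v/ before /θ/ (voiceless) → [f]
/x/ before /g/ (voiced) → [ɣ]
2 segments change.

2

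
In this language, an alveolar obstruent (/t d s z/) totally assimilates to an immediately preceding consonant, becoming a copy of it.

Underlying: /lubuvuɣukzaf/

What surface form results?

/z/ after /k/ → [k] (total assimilation)

[lubuvuɣukkaf]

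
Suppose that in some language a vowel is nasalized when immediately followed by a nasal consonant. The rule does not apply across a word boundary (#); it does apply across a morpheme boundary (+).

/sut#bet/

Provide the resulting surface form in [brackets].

[sut#bet]

no segment meets the rule's conditions; no change.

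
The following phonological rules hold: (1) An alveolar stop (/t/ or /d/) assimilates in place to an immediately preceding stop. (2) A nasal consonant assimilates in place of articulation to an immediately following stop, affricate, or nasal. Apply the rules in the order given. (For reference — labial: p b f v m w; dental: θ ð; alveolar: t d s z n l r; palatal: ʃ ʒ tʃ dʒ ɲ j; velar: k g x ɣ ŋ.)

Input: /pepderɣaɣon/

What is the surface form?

[pepberɣaɣon]

Rule 1: /d/ after /p/ (labial) → [b]
After rule 1: pepberɣaɣon
Rule 2: no segment meets the rule's conditions; no change.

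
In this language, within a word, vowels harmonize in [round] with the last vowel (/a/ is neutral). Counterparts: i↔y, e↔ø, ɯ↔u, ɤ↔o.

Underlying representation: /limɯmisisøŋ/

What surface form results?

/i/ harmonizes with /ø/ ([+round]) → [y]
/ɯ/ harmonizes with /ø/ ([+round]) → [u]
/i/ harmonizes with /ø/ ([+round]) → [y]
/i/ harmonizes with /ø/ ([+round]) → [y]

[lymumysysøŋ]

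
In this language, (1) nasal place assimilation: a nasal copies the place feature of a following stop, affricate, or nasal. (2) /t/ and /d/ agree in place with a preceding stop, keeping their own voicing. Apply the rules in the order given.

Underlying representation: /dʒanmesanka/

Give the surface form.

Rule 1: /n/ before /m/ (labial) → [m]
Rule 1: /n/ before /k/ (velar) → [ŋ]
After rule 1: dʒammesaŋka
Rule 2: no segment meets the rule's conditions; no change.

[dʒammesaŋka]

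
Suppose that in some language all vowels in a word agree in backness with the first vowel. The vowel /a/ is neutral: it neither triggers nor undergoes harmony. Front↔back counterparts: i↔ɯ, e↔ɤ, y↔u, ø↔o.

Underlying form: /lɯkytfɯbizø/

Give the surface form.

[lɯkutfɯbɯzo]

/y/ harmonizes with /ɯ/ ([+back]) → [u]
/i/ harmonizes with /ɯ/ ([+back]) → [ɯ]
/ø/ harmonizes with /ɯ/ ([+back]) → [o]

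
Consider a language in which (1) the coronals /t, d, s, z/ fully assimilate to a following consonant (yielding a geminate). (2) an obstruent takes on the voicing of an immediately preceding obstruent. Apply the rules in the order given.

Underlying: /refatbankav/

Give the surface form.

[refabbankav]

Rule 1: /t/ before /b/ → [b] (total assimilation)
After rule 1: refabbankav
Rule 2: no segment meets the rule's conditions; no change.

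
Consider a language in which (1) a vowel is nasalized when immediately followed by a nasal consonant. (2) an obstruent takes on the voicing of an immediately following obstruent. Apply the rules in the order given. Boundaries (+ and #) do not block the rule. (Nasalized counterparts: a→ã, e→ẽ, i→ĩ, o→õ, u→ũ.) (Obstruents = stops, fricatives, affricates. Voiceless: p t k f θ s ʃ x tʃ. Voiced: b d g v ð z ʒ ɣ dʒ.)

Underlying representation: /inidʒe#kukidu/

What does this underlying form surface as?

[ĩnidʒe#kukidu]

Rule 1: /i/ before nasal /n/ → [ĩ]
After rule 1: ĩnidʒe#kukidu
Rule 2: no segment meets the rule's conditions; no change.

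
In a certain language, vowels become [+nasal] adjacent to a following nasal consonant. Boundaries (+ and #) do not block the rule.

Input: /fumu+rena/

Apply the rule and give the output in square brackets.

[fũmu+rẽna]

/u/ before nasal /m/ → [ũ]
/e/ before nasal /n/ → [ẽ]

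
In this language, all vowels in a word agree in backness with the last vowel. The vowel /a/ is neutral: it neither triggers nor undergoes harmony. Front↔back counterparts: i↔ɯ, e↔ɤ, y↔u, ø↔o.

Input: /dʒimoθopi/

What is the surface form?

[dʒimøθøpi]

/o/ harmonizes with /i/ ([-back]) → [ø]
/o/ harmonizes with /i/ ([-back]) → [ø]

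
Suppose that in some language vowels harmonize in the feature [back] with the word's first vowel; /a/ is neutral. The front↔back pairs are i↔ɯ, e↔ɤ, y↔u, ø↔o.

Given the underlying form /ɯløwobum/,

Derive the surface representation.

[ɯlowobum]

/ø/ harmonizes with /ɯ/ ([+back]) → [o]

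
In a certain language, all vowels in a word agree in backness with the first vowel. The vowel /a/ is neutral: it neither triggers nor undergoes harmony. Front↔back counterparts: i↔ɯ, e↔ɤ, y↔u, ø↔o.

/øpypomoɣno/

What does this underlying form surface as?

/o/ harmonizes with /ø/ ([-back]) → [ø]
/o/ harmonizes with /ø/ ([-back]) → [ø]
/o/ harmonizes with /ø/ ([-back]) → [ø]

[øpypømøɣnø]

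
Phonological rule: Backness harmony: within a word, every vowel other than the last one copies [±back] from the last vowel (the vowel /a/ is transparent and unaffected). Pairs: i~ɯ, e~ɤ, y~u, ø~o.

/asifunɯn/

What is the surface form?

/i/ harmonizes with /ɯ/ ([+back]) → [ɯ]

[asɯfunɯn]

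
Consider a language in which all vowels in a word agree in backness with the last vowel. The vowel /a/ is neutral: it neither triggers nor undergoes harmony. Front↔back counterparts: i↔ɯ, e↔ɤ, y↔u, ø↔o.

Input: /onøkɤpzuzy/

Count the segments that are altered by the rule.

/o/ harmonizes with /y/ ([-back]) → [ø]
/ɤ/ harmonizes with /y/ ([-back]) → [e]
/u/ harmonizes with /y/ ([-back]) → [y]
3 segments change.

3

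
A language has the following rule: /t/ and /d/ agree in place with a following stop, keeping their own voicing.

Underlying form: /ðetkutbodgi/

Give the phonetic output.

/t/ before /k/ (velar) → [k]
/t/ before /b/ (labial) → [p]
/d/ before /g/ (velar) → [g]

[ðekkupboggi]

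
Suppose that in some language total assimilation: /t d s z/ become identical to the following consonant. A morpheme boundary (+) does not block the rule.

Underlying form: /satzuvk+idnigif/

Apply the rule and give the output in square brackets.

[sazzuvk+innigif]

/t/ before /z/ → [z] (total assimilation)
/d/ before /n/ → [n] (total assimilation)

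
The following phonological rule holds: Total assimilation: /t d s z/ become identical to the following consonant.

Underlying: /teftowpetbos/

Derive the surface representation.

[teftowpebbos]

/t/ before /b/ → [b] (total assimilation)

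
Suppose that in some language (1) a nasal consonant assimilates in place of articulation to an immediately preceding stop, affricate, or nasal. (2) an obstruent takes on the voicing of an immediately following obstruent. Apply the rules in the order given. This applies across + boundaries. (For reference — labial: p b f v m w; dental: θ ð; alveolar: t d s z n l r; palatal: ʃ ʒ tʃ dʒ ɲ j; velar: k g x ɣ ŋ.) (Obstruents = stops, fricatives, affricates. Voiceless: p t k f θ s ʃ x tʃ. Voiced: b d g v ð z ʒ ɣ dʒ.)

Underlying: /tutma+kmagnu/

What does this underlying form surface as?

[tutna+kŋagŋu]

Rule 1: /m/ after /t/ (alveolar) → [n]
Rule 1: /m/ after /k/ (velar) → [ŋ]
Rule 1: /n/ after /g/ (velar) → [ŋ]
After rule 1: tutna+kŋagŋu
Rule 2: no segment meets the rule's conditions; no change.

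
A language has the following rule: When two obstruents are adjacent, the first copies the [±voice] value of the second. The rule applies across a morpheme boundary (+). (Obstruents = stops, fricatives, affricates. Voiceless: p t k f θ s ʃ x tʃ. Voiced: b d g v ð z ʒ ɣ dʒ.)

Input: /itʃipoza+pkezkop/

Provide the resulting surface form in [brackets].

/z/ before /k/ (voiceless) → [s]

[itʃipoza+pkeskop]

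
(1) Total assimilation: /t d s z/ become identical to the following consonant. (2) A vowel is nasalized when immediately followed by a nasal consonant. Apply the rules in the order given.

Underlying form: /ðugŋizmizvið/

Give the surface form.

Rule 1: /z/ before /m/ → [m] (total assimilation)
Rule 1: /z/ before /v/ → [v] (total assimilation)
After rule 1: ðugŋimmivvið
Rule 2: /i/ before nasal /m/ → [ĩ]

[ðugŋĩmmivvið]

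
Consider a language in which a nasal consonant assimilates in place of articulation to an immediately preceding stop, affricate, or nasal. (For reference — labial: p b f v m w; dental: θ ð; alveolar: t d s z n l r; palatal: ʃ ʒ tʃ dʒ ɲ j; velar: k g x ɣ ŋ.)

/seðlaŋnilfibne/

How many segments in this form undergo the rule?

2

/n/ after /ŋ/ (velar) → [ŋ]
/n/ after /b/ (labial) → [m]
2 segments change.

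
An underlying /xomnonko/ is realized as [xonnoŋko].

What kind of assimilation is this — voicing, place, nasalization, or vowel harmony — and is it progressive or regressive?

place assimilation, regressive

/m/→[n] /n/→[ŋ].
Each target copies a feature from the following segment, so the direction is regressive.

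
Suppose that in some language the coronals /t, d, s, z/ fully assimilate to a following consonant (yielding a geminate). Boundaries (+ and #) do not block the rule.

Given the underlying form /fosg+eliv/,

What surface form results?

/s/ before /g/ → [g] (total assimilation)

[fogg+eliv]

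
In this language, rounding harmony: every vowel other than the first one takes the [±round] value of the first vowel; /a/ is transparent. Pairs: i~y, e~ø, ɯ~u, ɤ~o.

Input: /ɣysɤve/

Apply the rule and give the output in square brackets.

/ɤ/ harmonizes with /y/ ([+round]) → [o]
/e/ harmonizes with /y/ ([+round]) → [ø]

[ɣysovø]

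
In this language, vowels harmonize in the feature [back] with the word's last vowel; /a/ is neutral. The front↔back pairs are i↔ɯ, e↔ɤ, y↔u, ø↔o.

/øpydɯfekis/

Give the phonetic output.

/ɯ/ harmonizes with /i/ ([-back]) → [i]

[øpydifekis]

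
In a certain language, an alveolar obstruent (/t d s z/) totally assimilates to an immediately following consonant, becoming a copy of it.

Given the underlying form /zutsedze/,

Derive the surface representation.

/t/ before /s/ → [s] (total assimilation)
/d/ before /z/ → [z] (total assimilation)

[zussezze]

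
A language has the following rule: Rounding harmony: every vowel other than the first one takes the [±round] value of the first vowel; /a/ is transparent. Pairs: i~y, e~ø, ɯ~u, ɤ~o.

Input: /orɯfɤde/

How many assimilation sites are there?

3

/ɯ/ harmonizes with /o/ ([+round]) → [u]
/ɤ/ harmonizes with /o/ ([+round]) → [o]
/e/ harmonizes with /o/ ([+round]) → [ø]
3 segments change.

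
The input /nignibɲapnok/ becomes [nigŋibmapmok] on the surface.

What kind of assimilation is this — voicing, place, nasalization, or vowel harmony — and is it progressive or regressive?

place assimilation, progressive

/n/→[ŋ] /ɲ/→[m] /n/→[m].
Each target copies a feature from the preceding segment, so the direction is progressive.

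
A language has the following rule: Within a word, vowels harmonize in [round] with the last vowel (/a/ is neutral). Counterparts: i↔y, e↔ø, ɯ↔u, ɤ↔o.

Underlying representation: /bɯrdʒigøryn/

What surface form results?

[burdʒygøryn]

/ɯ/ harmonizes with /y/ ([+round]) → [u]
/i/ harmonizes with /y/ ([+round]) → [y]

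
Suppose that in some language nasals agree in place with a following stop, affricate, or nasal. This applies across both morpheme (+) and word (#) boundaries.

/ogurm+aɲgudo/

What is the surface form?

/ɲ/ before /g/ (velar) → [ŋ]

[ogurm+aŋgudo]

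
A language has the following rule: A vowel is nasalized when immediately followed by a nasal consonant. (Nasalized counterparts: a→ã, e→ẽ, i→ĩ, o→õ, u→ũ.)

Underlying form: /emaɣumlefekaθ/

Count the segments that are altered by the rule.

/e/ before nasal /m/ → [ẽ]
/u/ before nasal /m/ → [ũ]
2 segments change.

2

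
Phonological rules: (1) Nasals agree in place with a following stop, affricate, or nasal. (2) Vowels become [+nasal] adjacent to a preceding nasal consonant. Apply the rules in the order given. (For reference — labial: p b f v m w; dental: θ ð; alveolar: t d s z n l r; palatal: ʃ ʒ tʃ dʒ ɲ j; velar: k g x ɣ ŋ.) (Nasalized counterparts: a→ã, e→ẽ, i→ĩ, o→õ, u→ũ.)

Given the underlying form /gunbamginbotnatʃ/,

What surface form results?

Rule 1: /n/ before /b/ (labial) → [m]
Rule 1: /m/ before /g/ (velar) → [ŋ]
Rule 1: /n/ before /b/ (labial) → [m]
After rule 1: gumbaŋgimbotnatʃ
Rule 2: /a/ after nasal /n/ → [ã]

[gumbaŋgimbotnãtʃ]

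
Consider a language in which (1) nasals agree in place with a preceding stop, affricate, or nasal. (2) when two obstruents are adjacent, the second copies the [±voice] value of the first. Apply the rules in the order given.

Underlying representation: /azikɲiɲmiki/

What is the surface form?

[azikŋiɲɲiki]

Rule 1: /ɲ/ after /k/ (velar) → [ŋ]
Rule 1: /m/ after /ɲ/ (palatal) → [ɲ]
After rule 1: azikŋiɲɲiki
Rule 2: no segment meets the rule's conditions; no change.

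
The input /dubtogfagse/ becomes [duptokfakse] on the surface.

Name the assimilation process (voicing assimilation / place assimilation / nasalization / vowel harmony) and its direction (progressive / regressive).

/b/→[p] /g/→[k] /g/→[k].
Each target copies a feature from the following segment, so the direction is regressive.

voicing assimilation, regressive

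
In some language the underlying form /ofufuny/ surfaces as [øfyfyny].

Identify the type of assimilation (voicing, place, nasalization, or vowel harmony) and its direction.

vowel harmony, regressive

/o/→[ø] /u/→[y] /u/→[y].
Vowels agree with the last vowel, so the harmony is regressive.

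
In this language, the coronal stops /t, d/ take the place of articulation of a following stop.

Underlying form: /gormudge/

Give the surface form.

[gormugge]

/d/ before /g/ (velar) → [g]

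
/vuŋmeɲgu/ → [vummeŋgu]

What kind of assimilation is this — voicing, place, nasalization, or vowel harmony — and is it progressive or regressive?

/ŋ/→[m] /ɲ/→[ŋ].
Each target copies a feature from the following segment, so the direction is regressive.

place assimilation, regressive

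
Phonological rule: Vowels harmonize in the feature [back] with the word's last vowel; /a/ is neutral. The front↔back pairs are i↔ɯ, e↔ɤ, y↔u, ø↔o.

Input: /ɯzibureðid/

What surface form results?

/ɯ/ harmonizes with /i/ ([-back]) → [i]
/u/ harmonizes with /i/ ([-back]) → [y]

[izibyreðid]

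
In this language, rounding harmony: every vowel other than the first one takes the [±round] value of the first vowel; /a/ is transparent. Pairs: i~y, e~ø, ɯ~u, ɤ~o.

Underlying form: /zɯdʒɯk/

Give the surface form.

no segment meets the rule's conditions; no change.

[zɯdʒɯk]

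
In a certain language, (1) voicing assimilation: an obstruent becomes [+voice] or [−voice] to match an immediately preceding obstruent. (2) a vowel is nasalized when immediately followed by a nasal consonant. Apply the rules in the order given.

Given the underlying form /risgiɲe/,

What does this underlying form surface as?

[riskĩɲe]

Rule 1: /g/ after /s/ (voiceless) → [k]
After rule 1: riskiɲe
Rule 2: /i/ before nasal /ɲ/ → [ĩ]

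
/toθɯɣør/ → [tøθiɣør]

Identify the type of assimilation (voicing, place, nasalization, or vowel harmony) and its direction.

/o/→[ø] /ɯ/→[i].
Vowels agree with the last vowel, so the harmony is regressive.

vowel harmony, regressive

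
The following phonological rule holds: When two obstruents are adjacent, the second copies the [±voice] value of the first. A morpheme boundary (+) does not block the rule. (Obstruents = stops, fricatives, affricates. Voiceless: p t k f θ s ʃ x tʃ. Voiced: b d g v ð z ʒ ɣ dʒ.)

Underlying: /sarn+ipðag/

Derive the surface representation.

/ð/ after /p/ (voiceless) → [θ]

[sarn+ipθag]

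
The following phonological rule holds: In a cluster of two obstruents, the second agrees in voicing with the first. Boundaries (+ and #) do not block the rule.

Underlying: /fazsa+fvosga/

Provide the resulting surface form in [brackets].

[fazza+ffoska]

/s/ after /z/ (voiced) → [z]
/v/ after /f/ (voiceless) → [f]
/g/ after /s/ (voiceless) → [k]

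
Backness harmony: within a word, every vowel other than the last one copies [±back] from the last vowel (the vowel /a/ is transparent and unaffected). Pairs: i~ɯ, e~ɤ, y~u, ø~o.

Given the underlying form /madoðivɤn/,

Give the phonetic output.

/i/ harmonizes with /ɤ/ ([+back]) → [ɯ]

[madoðɯvɤn]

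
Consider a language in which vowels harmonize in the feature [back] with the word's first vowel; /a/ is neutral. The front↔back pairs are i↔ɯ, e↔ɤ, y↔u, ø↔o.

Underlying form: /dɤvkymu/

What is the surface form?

[dɤvkumu]

/y/ harmonizes with /ɤ/ ([+back]) → [u]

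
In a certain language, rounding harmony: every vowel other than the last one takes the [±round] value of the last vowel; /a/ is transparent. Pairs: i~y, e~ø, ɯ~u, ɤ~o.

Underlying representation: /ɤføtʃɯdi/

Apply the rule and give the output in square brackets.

/ø/ harmonizes with /i/ ([-round]) → [e]

[ɤfetʃɯdi]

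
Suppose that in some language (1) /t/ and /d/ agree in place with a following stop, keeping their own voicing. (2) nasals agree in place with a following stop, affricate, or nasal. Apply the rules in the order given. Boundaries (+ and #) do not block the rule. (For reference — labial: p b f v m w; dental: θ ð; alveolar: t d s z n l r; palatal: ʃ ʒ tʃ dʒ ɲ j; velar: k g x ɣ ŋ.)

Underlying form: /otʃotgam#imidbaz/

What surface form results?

Rule 1: /t/ before /g/ (velar) → [k]
Rule 1: /d/ before /b/ (labial) → [b]
After rule 1: otʃokgam#imibbaz
Rule 2: no segment meets the rule's conditions; no change.

[otʃokgam#imibbaz]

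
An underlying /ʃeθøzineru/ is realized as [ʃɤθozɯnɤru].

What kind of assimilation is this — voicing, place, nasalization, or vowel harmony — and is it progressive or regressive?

/e/→[ɤ] /ø/→[o] /i/→[ɯ] /e/→[ɤ].
Vowels agree with the last vowel, so the harmony is regressive.

vowel harmony, regressive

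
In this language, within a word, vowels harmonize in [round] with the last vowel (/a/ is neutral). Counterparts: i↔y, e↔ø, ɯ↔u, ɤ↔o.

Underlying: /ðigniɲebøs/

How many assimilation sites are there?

3

/i/ harmonizes with /ø/ ([+round]) → [y]
/i/ harmonizes with /ø/ ([+round]) → [y]
/e/ harmonizes with /ø/ ([+round]) → [ø]
3 segments change.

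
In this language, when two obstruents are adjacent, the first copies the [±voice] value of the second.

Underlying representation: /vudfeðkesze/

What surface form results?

/d/ before /f/ (voiceless) → [t]
/ð/ before /k/ (voiceless) → [θ]
/s/ before /z/ (voiced) → [z]

[vutfeθkezze]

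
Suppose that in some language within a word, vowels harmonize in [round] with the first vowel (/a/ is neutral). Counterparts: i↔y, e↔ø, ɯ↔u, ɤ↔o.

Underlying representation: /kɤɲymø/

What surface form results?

[kɤɲime]

/y/ harmonizes with /ɤ/ ([-round]) → [i]
/ø/ harmonizes with /ɤ/ ([-round]) → [e]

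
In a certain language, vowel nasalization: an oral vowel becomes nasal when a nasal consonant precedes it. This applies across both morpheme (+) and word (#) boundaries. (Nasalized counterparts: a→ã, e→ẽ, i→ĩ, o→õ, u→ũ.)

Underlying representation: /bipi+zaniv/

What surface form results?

[bipi+zanĩv]

/i/ after nasal /n/ → [ĩ]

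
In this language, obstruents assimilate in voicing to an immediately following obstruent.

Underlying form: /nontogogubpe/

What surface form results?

[nontogoguppe]

/b/ before /p/ (voiceless) → [p]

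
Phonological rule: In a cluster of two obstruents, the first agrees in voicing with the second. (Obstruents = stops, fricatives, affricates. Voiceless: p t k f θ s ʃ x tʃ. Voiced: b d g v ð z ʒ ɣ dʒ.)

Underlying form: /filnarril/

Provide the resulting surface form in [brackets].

no segment meets the rule's conditions; no change.

[filnarril]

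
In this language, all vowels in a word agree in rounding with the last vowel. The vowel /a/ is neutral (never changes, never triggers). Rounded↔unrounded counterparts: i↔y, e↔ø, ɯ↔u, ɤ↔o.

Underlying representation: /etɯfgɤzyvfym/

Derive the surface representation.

[øtufgozyvfym]

/e/ harmonizes with /y/ ([+round]) → [ø]
/ɯ/ harmonizes with /y/ ([+round]) → [u]
/ɤ/ harmonizes with /y/ ([+round]) → [o]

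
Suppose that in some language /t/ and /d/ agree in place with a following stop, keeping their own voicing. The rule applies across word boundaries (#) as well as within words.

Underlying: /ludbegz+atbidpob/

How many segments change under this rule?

3

/d/ before /b/ (labial) → [b]
/t/ before /b/ (labial) → [p]
/d/ before /p/ (labial) → [b]
3 segments change.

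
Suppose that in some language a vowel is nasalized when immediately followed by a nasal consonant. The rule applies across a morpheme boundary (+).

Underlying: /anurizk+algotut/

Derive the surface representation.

/a/ before nasal /n/ → [ã]

[ãnurizk+algotut]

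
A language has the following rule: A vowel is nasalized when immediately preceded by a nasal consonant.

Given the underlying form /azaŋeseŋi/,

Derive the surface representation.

[azaŋẽseŋĩ]

/e/ after nasal /ŋ/ → [ẽ]
/i/ after nasal /ŋ/ → [ĩ]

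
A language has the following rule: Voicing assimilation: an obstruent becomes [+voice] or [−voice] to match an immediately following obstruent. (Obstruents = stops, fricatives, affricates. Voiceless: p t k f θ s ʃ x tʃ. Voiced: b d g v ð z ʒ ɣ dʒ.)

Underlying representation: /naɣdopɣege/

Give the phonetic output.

/p/ before /ɣ/ (voiced) → [b]

[naɣdobɣege]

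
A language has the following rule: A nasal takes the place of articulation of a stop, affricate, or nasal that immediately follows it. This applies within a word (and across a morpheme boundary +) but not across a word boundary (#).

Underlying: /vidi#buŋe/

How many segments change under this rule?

0

No segment meets the rule's conditions.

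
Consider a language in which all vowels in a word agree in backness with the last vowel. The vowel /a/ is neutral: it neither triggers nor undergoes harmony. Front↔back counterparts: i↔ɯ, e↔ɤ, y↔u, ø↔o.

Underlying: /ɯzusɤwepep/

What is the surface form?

[izysewepep]

/ɯ/ harmonizes with /e/ ([-back]) → [i]
/u/ harmonizes with /e/ ([-back]) → [y]
/ɤ/ harmonizes with /e/ ([-back]) → [e]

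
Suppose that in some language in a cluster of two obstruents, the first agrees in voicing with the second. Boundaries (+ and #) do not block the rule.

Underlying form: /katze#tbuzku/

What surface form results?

/t/ before /z/ (voiced) → [d]
/t/ before /b/ (voiced) → [d]
/z/ before /k/ (voiceless) → [s]

[kadze#dbusku]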